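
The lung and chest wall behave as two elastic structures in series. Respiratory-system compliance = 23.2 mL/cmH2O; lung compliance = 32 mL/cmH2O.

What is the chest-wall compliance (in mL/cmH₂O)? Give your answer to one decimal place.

1/Ccw = 1/Crs − 1/CL.
1/Ccw = 1/23.2 − 1/32 = 0.01185.
Ccw = 84.388 mL/cmH2O.

84.4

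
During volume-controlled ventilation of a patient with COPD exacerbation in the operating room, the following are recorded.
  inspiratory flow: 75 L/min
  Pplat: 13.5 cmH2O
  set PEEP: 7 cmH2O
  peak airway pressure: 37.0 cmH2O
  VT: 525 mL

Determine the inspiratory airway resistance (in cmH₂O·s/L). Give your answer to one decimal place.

Flow: 75 L/min ÷ 60 = 1.25 L/s.
Raw = (PIP − Pplat) / flow = (37.0 − 13.5) / 1.25 = 23.5 / 1.25 = 18.8 cmH2O·s/L.

18.8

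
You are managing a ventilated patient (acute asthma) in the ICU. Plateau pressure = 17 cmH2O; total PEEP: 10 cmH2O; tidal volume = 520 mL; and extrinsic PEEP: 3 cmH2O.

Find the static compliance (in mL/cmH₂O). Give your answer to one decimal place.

End-expiratory occlusion gives total PEEP = 10 cmH2O (intrinsic PEEP = 10 − 3 = 7). Use total PEEP for the elastic gradient.
Cstat = Vt / (Pplat − PEEPtotal) = 520 / (17 − 10) = 520 / 7.0 = 74.286 mL/cmH2O.

74.3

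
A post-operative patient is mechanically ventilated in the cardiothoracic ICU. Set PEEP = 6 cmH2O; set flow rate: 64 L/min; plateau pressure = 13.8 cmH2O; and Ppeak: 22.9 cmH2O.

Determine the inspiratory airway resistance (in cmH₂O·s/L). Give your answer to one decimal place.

Flow: 64 L/min ÷ 60 = 1.0667 L/s.
Raw = (PIP − Pplat) / flow = (22.9 − 13.8) / 1.0667 = 9.1 / 1.0667 = 8.531 cmH2O·s/L.

8.5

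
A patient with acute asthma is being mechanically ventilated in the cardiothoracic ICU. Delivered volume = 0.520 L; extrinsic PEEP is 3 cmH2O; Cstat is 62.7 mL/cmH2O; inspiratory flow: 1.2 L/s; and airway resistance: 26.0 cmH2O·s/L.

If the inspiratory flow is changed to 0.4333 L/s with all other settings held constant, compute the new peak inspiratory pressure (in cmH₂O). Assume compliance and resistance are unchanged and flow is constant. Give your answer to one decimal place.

PIP = Vt/C + R·V̇ + PEEP (constant-flow equation of motion).
Only the resistive term changes: ΔPIP = R × ΔV̇ = 26.0 × (0.4333 − 1.2) = 26.0 × -0.7667 = -19.934 cmH2O.
Original PIP = 520/62.7 + 26.0×1.2 + 3 = 42.493 cmH2O; new PIP = 42.493 + (-19.934) = 22.559 cmH2O.

22.6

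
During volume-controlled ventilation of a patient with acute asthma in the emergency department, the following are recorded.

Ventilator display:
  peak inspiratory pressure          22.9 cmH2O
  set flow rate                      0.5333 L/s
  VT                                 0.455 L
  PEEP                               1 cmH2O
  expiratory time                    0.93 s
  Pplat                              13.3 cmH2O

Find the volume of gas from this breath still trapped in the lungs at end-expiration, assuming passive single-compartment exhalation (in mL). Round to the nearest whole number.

R = (PIP − Pplat)/V̇ = (22.9 − 13.3) / 0.5333 = 9.6/0.5333 = 18.001 cmH2O·s/L.
C = Vt/(Pplat − PEEP) = 455.0 / (13.3 − 1) = 455.0/12.3 = 36.992 mL/cmH2O.
τ = R × C = 18.001 × 0.03699 L/cmH2O = 0.6659 s.
Fraction remaining = e^(−Te/τ) = e^(−0.93/0.6659) = 0.2474.
Trapped volume = 455.0 × 0.2474 = 112.57 mL.

113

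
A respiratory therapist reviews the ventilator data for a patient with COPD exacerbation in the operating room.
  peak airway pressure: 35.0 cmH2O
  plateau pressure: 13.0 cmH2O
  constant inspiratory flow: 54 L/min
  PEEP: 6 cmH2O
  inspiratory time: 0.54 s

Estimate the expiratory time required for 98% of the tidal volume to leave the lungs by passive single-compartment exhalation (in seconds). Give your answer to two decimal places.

Flow: 54 L/min ÷ 60 = 0.9 L/s.
Vt = flow × Ti = 0.9 L/s × 0.54 s × 1000 mL/L = 486.0 mL.
R = (PIP − Pplat)/V̇ = (35.0 − 13.0) / 0.9 = 22.0/0.9 = 24.444 cmH2O·s/L.
C = Vt/(Pplat − PEEP) = 486.0 / (13.0 − 6) = 486.0/7.0 = 69.429 mL/cmH2O.
τ = R × C = 24.444 × 0.06943 L/cmH2O = 1.697 s.
t = −τ·ln(1 − 0.98) = −1.697·ln(0.02) = 6.639 s.

6.64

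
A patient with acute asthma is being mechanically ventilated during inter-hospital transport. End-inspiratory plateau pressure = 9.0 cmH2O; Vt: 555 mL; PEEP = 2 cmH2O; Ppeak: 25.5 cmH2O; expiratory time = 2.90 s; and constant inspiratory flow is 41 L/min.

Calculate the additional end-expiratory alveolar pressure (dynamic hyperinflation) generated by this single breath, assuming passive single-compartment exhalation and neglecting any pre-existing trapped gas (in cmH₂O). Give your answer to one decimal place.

1.5

Flow: 41 L/min ÷ 60 = 0.6833 L/s.
R = (PIP − Pplat)/V̇ = (25.5 − 9.0) / 0.6833 = 16.5/0.6833 = 24.148 cmH2O·s/L.
C = Vt/(Pplat − PEEP) = 555.0 / (9.0 − 2) = 555.0/7.0 = 79.286 mL/cmH2O.
τ = R × C = 24.148 × 0.07929 L/cmH2O = 1.915 s.
Fraction remaining = e^(−Te/τ) = e^(−2.90/1.915) = 0.2199; trapped volume = 555.0 × 0.2199 = 122.04 mL.
Additional alveolar pressure from trapping ≈ V_trapped / C = 122.04 / 79.286 = 1.539 cmH2O.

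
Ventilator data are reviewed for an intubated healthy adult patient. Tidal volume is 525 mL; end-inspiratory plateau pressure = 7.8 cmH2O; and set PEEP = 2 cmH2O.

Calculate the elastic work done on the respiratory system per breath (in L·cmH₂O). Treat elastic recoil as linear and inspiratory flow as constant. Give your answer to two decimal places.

Elastic work ≈ ½ × (Pplat − PEEP) × Vt = 0.5 × (7.8 − 2) × 0.525 L = 0.5 × 5.8 × 0.525 = 1.523 L·cmH2O.

1.52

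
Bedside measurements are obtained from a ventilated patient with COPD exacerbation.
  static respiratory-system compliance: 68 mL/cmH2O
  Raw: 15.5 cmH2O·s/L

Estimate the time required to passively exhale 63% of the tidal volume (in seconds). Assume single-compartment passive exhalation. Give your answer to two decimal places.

1.05

τ = R × C = 15.5 × 68 mL/cmH2O = 15.5 × 0.068 L/cmH2O = 1.054 s.
Exhaled fraction f = 1 − e^(−t/τ) → t = −τ·ln(1 − f) = −1.054·ln(0.37) = 1.048 s.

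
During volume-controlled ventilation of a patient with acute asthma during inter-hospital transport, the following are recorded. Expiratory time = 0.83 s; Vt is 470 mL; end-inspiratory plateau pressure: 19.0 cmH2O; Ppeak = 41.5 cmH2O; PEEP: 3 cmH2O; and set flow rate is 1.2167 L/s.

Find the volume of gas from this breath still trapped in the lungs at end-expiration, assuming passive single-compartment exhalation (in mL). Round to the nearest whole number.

102

R = (PIP − Pplat)/V̇ = (41.5 − 19.0) / 1.2167 = 22.5/1.2167 = 18.493 cmH2O·s/L.
C = Vt/(Pplat − PEEP) = 470.0 / (19.0 − 3) = 470.0/16.0 = 29.375 mL/cmH2O.
τ = R × C = 18.493 × 0.02938 L/cmH2O = 0.5433 s.
Fraction remaining = e^(−Te/τ) = e^(−0.83/0.5433) = 0.217.
Trapped volume = 470.0 × 0.217 = 101.99 mL.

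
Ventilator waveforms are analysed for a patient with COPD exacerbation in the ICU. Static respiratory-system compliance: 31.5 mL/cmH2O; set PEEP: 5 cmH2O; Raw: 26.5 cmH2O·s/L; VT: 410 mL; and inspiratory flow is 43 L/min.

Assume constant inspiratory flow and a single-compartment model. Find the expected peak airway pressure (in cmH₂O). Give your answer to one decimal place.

37.0

Flow: 43 L/min ÷ 60 = 0.7167 L/s.
Equation of motion (constant flow): PIP = Vt/C + R·V̇ + PEEP.
PIP = 410/31.5 + 26.5×0.7167 + 5 = 13.016 + 18.993 + 5 = 37.009 cmH2O.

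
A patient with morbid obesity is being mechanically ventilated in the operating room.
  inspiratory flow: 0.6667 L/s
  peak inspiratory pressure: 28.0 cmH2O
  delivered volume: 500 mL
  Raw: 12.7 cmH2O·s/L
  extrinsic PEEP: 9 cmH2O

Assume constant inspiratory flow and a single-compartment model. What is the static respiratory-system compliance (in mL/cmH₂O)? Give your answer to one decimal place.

Equation of motion (constant flow): PIP = Vt/C + R·V̇ + PEEP.
Vt/C = PIP − R·V̇ − PEEP = 28.0 − 12.7×0.6667 − 9 = 28.0 − 8.467 − 9 = 10.533 cmH2O.
C = Vt / 10.533 = 500 / 10.533 = 47.47 mL/cmH2O.

47.5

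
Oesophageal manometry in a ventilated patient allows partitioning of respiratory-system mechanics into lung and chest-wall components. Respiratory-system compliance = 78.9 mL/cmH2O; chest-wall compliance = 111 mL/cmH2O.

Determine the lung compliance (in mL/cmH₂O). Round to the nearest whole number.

1/CL = 1/Crs − 1/Ccw.
1/CL = 1/78.9 − 1/111 = 0.003665.
CL = 272.85 mL/cmH2O.

273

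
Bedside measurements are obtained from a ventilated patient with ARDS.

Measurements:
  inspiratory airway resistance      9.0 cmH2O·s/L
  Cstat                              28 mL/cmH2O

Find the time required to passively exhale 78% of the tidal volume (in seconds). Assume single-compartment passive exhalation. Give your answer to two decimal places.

τ = R × C = 9.0 × 28 mL/cmH2O = 9.0 × 0.028 L/cmH2O = 0.252 s.
Exhaled fraction f = 1 − e^(−t/τ) → t = −τ·ln(1 − f) = −0.252·ln(0.22) = 0.3816 s.

0.38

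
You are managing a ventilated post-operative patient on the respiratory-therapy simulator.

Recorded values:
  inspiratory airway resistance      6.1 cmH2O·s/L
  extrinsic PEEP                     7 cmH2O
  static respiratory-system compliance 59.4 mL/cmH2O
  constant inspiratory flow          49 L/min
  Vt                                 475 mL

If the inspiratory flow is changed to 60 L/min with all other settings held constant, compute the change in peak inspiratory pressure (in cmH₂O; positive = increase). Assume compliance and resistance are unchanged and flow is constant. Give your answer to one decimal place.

1.1

Flow: 49 L/min ÷ 60 = 0.8167 L/s.
New flow: 60 L/min ÷ 60 = 1 L/s.
PIP = Vt/C + R·V̇ + PEEP (constant-flow equation of motion).
Only the resistive term changes: ΔPIP = R × ΔV̇ = 6.1 × (1 − 0.8167) = 6.1 × 0.1833 = 1.118 cmH2O.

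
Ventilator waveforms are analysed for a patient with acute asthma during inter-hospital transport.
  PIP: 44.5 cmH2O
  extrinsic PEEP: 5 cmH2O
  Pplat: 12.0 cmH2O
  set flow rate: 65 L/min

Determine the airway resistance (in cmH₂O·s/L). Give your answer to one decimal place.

Flow: 65 L/min ÷ 60 = 1.0833 L/s.
Raw = (PIP − Pplat) / flow = (44.5 − 12.0) / 1.0833 = 32.5 / 1.0833 = 30.001 cmH2O·s/L.

30.0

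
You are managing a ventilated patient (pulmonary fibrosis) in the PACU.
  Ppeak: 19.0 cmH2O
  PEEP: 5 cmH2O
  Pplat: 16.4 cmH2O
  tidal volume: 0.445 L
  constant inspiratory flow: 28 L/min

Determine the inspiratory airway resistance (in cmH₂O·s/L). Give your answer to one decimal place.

5.6

Flow: 28 L/min ÷ 60 = 0.4667 L/s.
Raw = (PIP − Pplat) / flow = (19.0 − 16.4) / 0.4667 = 2.6 / 0.4667 = 5.571 cmH2O·s/L.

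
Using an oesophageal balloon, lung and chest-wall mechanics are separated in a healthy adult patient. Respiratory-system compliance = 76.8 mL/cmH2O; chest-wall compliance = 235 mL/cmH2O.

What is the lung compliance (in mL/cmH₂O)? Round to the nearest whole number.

114

1/CL = 1/Crs − 1/Ccw.
1/CL = 1/76.8 − 1/235 = 0.008766.
CL = 114.08 mL/cmH2O.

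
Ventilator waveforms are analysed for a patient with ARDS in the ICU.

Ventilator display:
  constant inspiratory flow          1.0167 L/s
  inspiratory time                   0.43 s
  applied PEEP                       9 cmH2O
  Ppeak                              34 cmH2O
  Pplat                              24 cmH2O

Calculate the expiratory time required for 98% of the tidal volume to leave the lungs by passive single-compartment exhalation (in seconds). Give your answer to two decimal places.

1.12

Vt = flow × Ti = 1.0167 L/s × 0.43 s × 1000 mL/L = 437.18 mL.
R = (PIP − Pplat)/V̇ = (34 − 24) / 1.0167 = 10.0/1.0167 = 9.836 cmH2O·s/L.
C = Vt/(Pplat − PEEP) = 437.18 / (24 − 9) = 437.18/15.0 = 29.145 mL/cmH2O.
τ = R × C = 9.836 × 0.02915 L/cmH2O = 0.2867 s.
t = −τ·ln(1 − 0.98) = −0.2867·ln(0.02) = 1.122 s.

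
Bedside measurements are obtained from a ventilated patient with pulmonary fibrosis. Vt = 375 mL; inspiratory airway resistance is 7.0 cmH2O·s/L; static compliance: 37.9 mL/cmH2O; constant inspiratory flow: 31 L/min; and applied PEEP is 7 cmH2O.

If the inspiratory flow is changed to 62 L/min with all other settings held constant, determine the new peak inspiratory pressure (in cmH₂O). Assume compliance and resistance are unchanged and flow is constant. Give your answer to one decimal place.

Flow: 31 L/min ÷ 60 = 0.5167 L/s.
New flow: 62 L/min ÷ 60 = 1.0333 L/s.
PIP = Vt/C + R·V̇ + PEEP (constant-flow equation of motion).
Only the resistive term changes: ΔPIP = R × ΔV̇ = 7.0 × (1.0333 − 0.5167) = 7.0 × 0.5166 = 3.616 cmH2O.
Original PIP = 375/37.9 + 7.0×0.5167 + 7 = 20.511 cmH2O; new PIP = 20.511 + (3.616) = 24.127 cmH2O.

24.1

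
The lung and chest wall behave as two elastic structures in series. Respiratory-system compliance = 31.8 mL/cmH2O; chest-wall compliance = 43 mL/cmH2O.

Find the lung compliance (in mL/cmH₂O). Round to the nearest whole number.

1/CL = 1/Crs − 1/Ccw.
1/CL = 1/31.8 − 1/43 = 0.008191.
CL = 122.09 mL/cmH2O.

122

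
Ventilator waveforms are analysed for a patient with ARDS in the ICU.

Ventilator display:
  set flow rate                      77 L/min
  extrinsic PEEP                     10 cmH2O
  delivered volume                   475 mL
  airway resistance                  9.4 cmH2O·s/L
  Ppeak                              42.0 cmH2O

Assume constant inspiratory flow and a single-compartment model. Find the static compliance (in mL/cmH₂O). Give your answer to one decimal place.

Flow: 77 L/min ÷ 60 = 1.2833 L/s.
Equation of motion (constant flow): PIP = Vt/C + R·V̇ + PEEP.
Vt/C = PIP − R·V̇ − PEEP = 42.0 − 9.4×1.2833 − 10 = 42.0 − 12.063 − 10 = 19.937 cmH2O.
C = Vt / 19.937 = 475 / 19.937 = 23.825 mL/cmH2O.

23.8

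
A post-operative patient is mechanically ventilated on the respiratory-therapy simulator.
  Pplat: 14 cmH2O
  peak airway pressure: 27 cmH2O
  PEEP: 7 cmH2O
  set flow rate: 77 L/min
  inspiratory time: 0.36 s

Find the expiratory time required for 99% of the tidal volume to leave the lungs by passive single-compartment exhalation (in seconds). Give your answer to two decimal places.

3.08

Flow: 77 L/min ÷ 60 = 1.2833 L/s.
Vt = flow × Ti = 1.2833 L/s × 0.36 s × 1000 mL/L = 461.99 mL.
R = (PIP − Pplat)/V̇ = (27 − 14) / 1.2833 = 13.0/1.2833 = 10.13 cmH2O·s/L.
C = Vt/(Pplat − PEEP) = 461.99 / (14 − 7) = 461.99/7.0 = 65.999 mL/cmH2O.
τ = R × C = 10.13 × 0.066 L/cmH2O = 0.6686 s.
t = −τ·ln(1 − 0.99) = −0.6686·ln(0.01) = 3.079 s.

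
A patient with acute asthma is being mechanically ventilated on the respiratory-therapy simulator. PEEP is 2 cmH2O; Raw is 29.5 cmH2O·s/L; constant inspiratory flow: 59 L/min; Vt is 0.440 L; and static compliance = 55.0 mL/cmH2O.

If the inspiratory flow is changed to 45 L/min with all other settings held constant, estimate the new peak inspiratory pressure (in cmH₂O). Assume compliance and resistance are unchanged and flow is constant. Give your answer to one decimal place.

32.1

Flow: 59 L/min ÷ 60 = 0.9833 L/s.
New flow: 45 L/min ÷ 60 = 0.75 L/s.
PIP = Vt/C + R·V̇ + PEEP (constant-flow equation of motion).
Only the resistive term changes: ΔPIP = R × ΔV̇ = 29.5 × (0.75 − 0.9833) = 29.5 × -0.2333 = -6.882 cmH2O.
Original PIP = 440/55.0 + 29.5×0.9833 + 2 = 39.007 cmH2O; new PIP = 39.007 + (-6.882) = 32.125 cmH2O.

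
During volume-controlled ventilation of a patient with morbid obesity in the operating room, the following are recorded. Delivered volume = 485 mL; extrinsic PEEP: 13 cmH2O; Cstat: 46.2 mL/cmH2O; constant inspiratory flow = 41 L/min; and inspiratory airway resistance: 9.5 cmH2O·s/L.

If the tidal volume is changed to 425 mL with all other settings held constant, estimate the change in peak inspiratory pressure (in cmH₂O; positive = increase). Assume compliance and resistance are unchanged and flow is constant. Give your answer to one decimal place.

-1.3

PIP = Vt/C + R·V̇ + PEEP (constant-flow equation of motion).
Only the elastic term changes: ΔPIP = ΔVt / C = (425 − 485) / 46.2 = -1.299 cmH2O.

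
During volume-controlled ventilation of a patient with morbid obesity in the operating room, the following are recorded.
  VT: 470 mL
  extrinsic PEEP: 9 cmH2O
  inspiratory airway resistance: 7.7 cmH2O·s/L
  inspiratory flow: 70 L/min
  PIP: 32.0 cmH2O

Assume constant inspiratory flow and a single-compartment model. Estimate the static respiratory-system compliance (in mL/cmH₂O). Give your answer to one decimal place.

33.5

Flow: 70 L/min ÷ 60 = 1.1667 L/s.
Equation of motion (constant flow): PIP = Vt/C + R·V̇ + PEEP.
Vt/C = PIP − R·V̇ − PEEP = 32.0 − 7.7×1.1667 − 9 = 32.0 − 8.984 − 9 = 14.016 cmH2O.
C = Vt / 14.016 = 470 / 14.016 = 33.533 mL/cmH2O.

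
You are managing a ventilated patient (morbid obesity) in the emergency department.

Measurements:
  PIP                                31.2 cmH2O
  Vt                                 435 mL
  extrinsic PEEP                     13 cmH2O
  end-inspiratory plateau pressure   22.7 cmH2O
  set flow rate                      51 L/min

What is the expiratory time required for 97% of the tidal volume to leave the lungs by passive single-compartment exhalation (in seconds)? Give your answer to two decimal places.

Flow: 51 L/min ÷ 60 = 0.85 L/s.
R = (PIP − Pplat)/V̇ = (31.2 − 22.7) / 0.85 = 8.5/0.85 = 10.0 cmH2O·s/L.
C = Vt/(Pplat − PEEP) = 435.0 / (22.7 − 13) = 435.0/9.7 = 44.845 mL/cmH2O.
τ = R × C = 10.0 × 0.04485 L/cmH2O = 0.4485 s.
t = −τ·ln(1 − 0.97) = −0.4485·ln(0.03) = 1.573 s.

1.57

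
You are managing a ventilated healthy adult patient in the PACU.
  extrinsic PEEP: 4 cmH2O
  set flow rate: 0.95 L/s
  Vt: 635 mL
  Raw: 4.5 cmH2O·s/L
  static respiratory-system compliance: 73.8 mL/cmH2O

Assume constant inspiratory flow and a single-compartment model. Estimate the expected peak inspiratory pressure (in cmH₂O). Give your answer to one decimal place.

Equation of motion (constant flow): PIP = Vt/C + R·V̇ + PEEP.
PIP = 635/73.8 + 4.5×0.95 + 4 = 8.604 + 4.275 + 4 = 16.879 cmH2O.

16.9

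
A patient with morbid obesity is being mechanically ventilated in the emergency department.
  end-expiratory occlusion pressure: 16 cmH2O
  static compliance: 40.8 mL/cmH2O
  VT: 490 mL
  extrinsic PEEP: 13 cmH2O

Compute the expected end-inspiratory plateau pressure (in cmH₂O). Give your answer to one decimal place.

End-expiratory occlusion gives total PEEP = 16 cmH2O (intrinsic PEEP = 16 − 13 = 3). Use total PEEP for the elastic gradient.
Pplat = PEEPtotal + Vt / Cstat = 16 + 490 / 40.8 = 16 + 12.01 = 28.01 cmH2O.

28.0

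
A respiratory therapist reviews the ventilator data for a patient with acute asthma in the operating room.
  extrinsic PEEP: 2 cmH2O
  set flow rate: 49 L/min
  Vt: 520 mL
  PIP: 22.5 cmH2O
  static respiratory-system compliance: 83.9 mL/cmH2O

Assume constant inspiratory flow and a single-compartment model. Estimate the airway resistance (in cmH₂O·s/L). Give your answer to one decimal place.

17.5

Flow: 49 L/min ÷ 60 = 0.8167 L/s.
Equation of motion (constant flow): PIP = Vt/C + R·V̇ + PEEP.
R·V̇ = PIP − Vt/C − PEEP = 22.5 − 520/83.9 − 2 = 22.5 − 6.198 − 2 = 14.302 cmH2O.
R = 14.302 / 0.8167 = 17.512 cmH2O·s/L.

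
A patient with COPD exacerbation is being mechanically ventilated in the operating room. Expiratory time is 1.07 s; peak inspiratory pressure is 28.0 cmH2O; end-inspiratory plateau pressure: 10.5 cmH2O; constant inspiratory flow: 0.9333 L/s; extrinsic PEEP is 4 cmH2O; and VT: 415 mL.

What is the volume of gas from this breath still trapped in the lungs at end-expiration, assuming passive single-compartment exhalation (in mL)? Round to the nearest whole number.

R = (PIP − Pplat)/V̇ = (28.0 − 10.5) / 0.9333 = 17.5/0.9333 = 18.751 cmH2O·s/L.
C = Vt/(Pplat − PEEP) = 415.0 / (10.5 − 4) = 415.0/6.5 = 63.846 mL/cmH2O.
τ = R × C = 18.751 × 0.06385 L/cmH2O = 1.197 s.
Fraction remaining = e^(−Te/τ) = e^(−1.07/1.197) = 0.4091.
Trapped volume = 415.0 × 0.4091 = 169.78 mL.

170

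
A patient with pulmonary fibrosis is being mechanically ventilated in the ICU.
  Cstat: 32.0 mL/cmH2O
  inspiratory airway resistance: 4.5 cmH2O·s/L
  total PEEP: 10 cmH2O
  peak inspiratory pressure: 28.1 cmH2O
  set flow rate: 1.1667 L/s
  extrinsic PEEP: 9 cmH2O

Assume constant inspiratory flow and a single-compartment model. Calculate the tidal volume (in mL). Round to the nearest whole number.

Total PEEP = 10 cmH2O (set 9 + intrinsic 1); this is the baseline alveolar pressure.
Equation of motion (constant flow): PIP = Vt/C + R·V̇ + PEEP.
Vt/C = PIP − R·V̇ − PEEP = 28.1 − 5.25 − 10 = 12.85 cmH2O.
Vt = C × 12.85 = 32.0 × 12.85 = 411.2 mL.

411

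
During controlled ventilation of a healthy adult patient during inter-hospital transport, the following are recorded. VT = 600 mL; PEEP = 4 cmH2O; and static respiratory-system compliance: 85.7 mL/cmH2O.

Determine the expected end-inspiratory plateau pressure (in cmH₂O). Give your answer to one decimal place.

11.0

Pplat = PEEP + Vt / Cstat = 4 + 600 / 85.7 = 4 + 7.001 = 11.001 cmH2O.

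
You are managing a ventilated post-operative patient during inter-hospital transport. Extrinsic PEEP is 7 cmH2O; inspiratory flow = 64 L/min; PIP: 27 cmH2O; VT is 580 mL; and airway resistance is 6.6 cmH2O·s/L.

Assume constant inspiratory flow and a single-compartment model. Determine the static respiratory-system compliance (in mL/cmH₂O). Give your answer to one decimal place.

Flow: 64 L/min ÷ 60 = 1.0667 L/s.
Equation of motion (constant flow): PIP = Vt/C + R·V̇ + PEEP.
Vt/C = PIP − R·V̇ − PEEP = 27 − 6.6×1.0667 − 7 = 27 − 7.04 − 7 = 12.96 cmH2O.
C = Vt / 12.96 = 580 / 12.96 = 44.753 mL/cmH2O.

44.8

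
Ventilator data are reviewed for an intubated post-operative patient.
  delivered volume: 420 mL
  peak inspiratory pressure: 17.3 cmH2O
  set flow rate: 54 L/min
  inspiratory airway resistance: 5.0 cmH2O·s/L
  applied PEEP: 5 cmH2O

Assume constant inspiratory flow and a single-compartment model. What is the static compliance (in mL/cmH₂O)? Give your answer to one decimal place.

53.8

Flow: 54 L/min ÷ 60 = 0.9 L/s.
Equation of motion (constant flow): PIP = Vt/C + R·V̇ + PEEP.
Vt/C = PIP − R·V̇ − PEEP = 17.3 − 5.0×0.9 − 5 = 17.3 − 4.5 − 5 = 7.8 cmH2O.
C = Vt / 7.8 = 420 / 7.8 = 53.846 mL/cmH2O.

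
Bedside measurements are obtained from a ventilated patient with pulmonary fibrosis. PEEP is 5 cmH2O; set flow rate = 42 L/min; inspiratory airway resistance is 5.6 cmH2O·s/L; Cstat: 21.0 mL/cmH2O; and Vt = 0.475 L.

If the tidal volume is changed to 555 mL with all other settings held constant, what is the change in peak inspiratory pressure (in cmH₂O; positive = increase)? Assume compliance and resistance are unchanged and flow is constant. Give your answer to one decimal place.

3.8

PIP = Vt/C + R·V̇ + PEEP (constant-flow equation of motion).
Only the elastic term changes: ΔPIP = ΔVt / C = (555 − 475) / 21.0 = 3.81 cmH2O.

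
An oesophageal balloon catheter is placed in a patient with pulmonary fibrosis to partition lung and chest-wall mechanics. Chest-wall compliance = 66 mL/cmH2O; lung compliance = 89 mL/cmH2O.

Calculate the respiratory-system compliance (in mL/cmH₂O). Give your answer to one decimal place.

Lung and chest wall are elastances in series: 1/Crs = 1/CL + 1/Ccw.
1/Crs = 1/89 + 1/66 = 0.02639.
Crs = 37.893 mL/cmH2O.

37.9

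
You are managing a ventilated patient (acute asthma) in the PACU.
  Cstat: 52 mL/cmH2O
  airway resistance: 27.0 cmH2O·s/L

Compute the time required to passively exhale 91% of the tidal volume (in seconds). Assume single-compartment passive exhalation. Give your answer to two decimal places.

3.38

τ = R × C = 27.0 × 52 mL/cmH2O = 27.0 × 0.052 L/cmH2O = 1.404 s.
Exhaled fraction f = 1 − e^(−t/τ) → t = −τ·ln(1 − f) = −1.404·ln(0.09) = 3.381 s.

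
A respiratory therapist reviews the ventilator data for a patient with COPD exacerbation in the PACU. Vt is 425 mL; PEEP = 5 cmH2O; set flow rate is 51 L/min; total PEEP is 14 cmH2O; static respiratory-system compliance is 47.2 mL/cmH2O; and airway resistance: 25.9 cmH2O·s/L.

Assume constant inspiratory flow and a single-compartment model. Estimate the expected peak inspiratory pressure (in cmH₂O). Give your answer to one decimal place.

45.0

Flow: 51 L/min ÷ 60 = 0.85 L/s.
Total PEEP = 14 cmH2O (set 5 + intrinsic 9); this is the baseline alveolar pressure.
Equation of motion (constant flow): PIP = Vt/C + R·V̇ + PEEP.
PIP = 425/47.2 + 25.9×0.85 + 14 = 9.004 + 22.015 + 14 = 45.019 cmH2O.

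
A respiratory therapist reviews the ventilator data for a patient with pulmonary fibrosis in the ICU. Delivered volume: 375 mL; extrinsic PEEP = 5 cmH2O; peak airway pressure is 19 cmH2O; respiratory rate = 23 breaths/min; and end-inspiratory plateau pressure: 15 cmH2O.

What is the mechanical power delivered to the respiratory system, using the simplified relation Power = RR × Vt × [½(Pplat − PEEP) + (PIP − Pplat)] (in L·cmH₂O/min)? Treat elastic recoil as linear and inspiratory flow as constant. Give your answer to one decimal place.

77.6

Per-breath work = Vt × [½(Pplat−PEEP) + (PIP−Pplat)] = 0.375 × [0.5×10.0 + 4.0] = 0.375 × 9.0 = 3.375 L·cmH2O.
Power = 23 × 3.375 = 77.625 L·cmH2O/min.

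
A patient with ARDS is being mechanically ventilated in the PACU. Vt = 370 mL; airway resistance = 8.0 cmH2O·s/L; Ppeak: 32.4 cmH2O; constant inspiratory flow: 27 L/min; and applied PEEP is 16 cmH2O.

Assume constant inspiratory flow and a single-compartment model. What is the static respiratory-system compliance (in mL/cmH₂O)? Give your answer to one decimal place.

Flow: 27 L/min ÷ 60 = 0.45 L/s.
Equation of motion (constant flow): PIP = Vt/C + R·V̇ + PEEP.
Vt/C = PIP − R·V̇ − PEEP = 32.4 − 8.0×0.45 − 16 = 32.4 − 3.6 − 16 = 12.8 cmH2O.
C = Vt / 12.8 = 370 / 12.8 = 28.906 mL/cmH2O.

28.9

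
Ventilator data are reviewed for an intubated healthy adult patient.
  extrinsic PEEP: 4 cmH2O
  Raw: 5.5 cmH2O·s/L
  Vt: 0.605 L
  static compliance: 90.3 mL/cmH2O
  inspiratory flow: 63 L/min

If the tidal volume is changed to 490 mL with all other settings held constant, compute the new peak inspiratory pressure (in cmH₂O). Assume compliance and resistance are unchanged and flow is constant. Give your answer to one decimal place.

Flow: 63 L/min ÷ 60 = 1.05 L/s.
PIP = Vt/C + R·V̇ + PEEP (constant-flow equation of motion).
Only the elastic term changes: ΔPIP = ΔVt / C = (490 − 605) / 90.3 = -1.274 cmH2O.
Original PIP = 605/90.3 + 5.5×1.05 + 4 = 16.475 cmH2O; new PIP = 16.475 + (-1.274) = 15.201 cmH2O.

15.2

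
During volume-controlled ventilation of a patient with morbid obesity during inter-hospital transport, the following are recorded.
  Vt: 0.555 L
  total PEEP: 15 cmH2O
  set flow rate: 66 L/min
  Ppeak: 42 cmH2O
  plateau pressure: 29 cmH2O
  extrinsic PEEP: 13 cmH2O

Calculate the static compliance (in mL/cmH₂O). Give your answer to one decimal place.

End-expiratory occlusion gives total PEEP = 15 cmH2O (intrinsic PEEP = 15 − 13 = 2). Use total PEEP for the elastic gradient.
Cstat = Vt / (Pplat − PEEPtotal) = 555 / (29 − 15) = 555 / 14.0 = 39.643 mL/cmH2O.

39.6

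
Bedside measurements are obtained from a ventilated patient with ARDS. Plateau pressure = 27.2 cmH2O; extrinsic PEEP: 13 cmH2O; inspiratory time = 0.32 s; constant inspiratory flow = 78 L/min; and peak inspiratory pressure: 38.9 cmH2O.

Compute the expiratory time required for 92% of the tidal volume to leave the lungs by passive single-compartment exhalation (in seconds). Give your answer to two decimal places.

Flow: 78 L/min ÷ 60 = 1.3 L/s.
Vt = flow × Ti = 1.3 L/s × 0.32 s × 1000 mL/L = 416.0 mL.
R = (PIP − Pplat)/V̇ = (38.9 − 27.2) / 1.3 = 11.7/1.3 = 9.0 cmH2O·s/L.
C = Vt/(Pplat − PEEP) = 416.0 / (27.2 − 13) = 416.0/14.2 = 29.296 mL/cmH2O.
τ = R × C = 9.0 × 0.0293 L/cmH2O = 0.2637 s.
t = −τ·ln(1 − 0.92) = −0.2637·ln(0.08) = 0.666 s.

0.67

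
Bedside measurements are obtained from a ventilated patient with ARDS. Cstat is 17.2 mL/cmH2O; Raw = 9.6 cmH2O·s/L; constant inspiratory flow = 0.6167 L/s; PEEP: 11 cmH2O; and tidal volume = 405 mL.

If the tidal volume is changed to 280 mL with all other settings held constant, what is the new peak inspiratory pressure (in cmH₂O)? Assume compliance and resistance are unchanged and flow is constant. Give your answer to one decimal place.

PIP = Vt/C + R·V̇ + PEEP (constant-flow equation of motion).
Only the elastic term changes: ΔPIP = ΔVt / C = (280 − 405) / 17.2 = -7.267 cmH2O.
Original PIP = 405/17.2 + 9.6×0.6167 + 11 = 40.467 cmH2O; new PIP = 40.467 + (-7.267) = 33.2 cmH2O.

33.2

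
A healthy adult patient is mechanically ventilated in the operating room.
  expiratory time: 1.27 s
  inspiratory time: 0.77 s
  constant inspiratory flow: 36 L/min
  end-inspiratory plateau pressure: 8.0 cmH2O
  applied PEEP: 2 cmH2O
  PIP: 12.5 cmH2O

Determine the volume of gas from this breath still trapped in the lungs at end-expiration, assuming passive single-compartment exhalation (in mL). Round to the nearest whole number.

Flow: 36 L/min ÷ 60 = 0.6 L/s.
Vt = flow × Ti = 0.6 L/s × 0.77 s × 1000 mL/L = 462.0 mL.
R = (PIP − Pplat)/V̇ = (12.5 − 8.0) / 0.6 = 4.5/0.6 = 7.5 cmH2O·s/L.
C = Vt/(Pplat − PEEP) = 462.0 / (8.0 − 2) = 462.0/6.0 = 77.0 mL/cmH2O.
τ = R × C = 7.5 × 0.077 L/cmH2O = 0.5775 s.
Fraction remaining = e^(−Te/τ) = e^(−1.27/0.5775) = 0.1109.
Trapped volume = 462.0 × 0.1109 = 51.236 mL.

51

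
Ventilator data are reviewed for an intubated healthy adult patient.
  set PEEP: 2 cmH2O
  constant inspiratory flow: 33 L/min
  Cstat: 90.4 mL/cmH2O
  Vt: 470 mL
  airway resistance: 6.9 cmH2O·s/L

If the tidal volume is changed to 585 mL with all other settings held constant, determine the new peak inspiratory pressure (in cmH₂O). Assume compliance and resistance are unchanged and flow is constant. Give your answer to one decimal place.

12.3

Flow: 33 L/min ÷ 60 = 0.55 L/s.
PIP = Vt/C + R·V̇ + PEEP (constant-flow equation of motion).
Only the elastic term changes: ΔPIP = ΔVt / C = (585 − 470) / 90.4 = 1.272 cmH2O.
Original PIP = 470/90.4 + 6.9×0.55 + 2 = 10.994 cmH2O; new PIP = 10.994 + (1.272) = 12.266 cmH2O.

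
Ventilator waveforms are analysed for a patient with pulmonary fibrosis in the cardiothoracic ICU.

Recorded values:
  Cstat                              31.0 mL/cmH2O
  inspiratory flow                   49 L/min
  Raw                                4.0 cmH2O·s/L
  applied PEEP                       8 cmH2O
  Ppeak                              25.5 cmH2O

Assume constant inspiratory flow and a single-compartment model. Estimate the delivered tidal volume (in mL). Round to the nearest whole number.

441

Flow: 49 L/min ÷ 60 = 0.8167 L/s.
Equation of motion (constant flow): PIP = Vt/C + R·V̇ + PEEP.
Vt/C = PIP − R·V̇ − PEEP = 25.5 − 3.267 − 8 = 14.233 cmH2O.
Vt = C × 14.233 = 31.0 × 14.233 = 441.22 mL.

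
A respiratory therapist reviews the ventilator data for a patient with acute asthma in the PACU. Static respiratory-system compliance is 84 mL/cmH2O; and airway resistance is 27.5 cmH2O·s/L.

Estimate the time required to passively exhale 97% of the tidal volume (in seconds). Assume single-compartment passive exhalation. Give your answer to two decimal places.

τ = R × C = 27.5 × 84 mL/cmH2O = 27.5 × 0.084 L/cmH2O = 2.31 s.
Exhaled fraction f = 1 − e^(−t/τ) → t = −τ·ln(1 − f) = −2.31·ln(0.03) = 8.1 s.

8.10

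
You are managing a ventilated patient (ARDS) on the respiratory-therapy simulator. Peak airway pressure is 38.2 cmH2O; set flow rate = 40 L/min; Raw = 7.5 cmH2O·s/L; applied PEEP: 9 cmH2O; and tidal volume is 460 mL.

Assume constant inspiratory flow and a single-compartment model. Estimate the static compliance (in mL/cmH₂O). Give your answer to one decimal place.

19.0

Flow: 40 L/min ÷ 60 = 0.6667 L/s.
Equation of motion (constant flow): PIP = Vt/C + R·V̇ + PEEP.
Vt/C = PIP − R·V̇ − PEEP = 38.2 − 7.5×0.6667 − 9 = 38.2 − 5.0 − 9 = 24.2 cmH2O.
C = Vt / 24.2 = 460 / 24.2 = 19.008 mL/cmH2O.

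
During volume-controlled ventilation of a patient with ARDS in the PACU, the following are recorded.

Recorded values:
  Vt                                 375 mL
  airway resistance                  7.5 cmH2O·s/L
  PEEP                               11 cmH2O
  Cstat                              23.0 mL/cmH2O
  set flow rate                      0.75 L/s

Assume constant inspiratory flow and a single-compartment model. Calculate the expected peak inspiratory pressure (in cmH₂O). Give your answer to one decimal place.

32.9

Equation of motion (constant flow): PIP = Vt/C + R·V̇ + PEEP.
PIP = 375/23.0 + 7.5×0.75 + 11 = 16.304 + 5.625 + 11 = 32.929 cmH2O.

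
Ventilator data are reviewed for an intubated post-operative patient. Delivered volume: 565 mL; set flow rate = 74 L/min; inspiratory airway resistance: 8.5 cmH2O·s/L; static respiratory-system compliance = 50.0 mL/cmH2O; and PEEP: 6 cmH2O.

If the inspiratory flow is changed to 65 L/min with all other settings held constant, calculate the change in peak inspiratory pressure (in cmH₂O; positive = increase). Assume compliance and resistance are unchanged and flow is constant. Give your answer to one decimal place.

-1.3

Flow: 74 L/min ÷ 60 = 1.2333 L/s.
New flow: 65 L/min ÷ 60 = 1.0833 L/s.
PIP = Vt/C + R·V̇ + PEEP (constant-flow equation of motion).
Only the resistive term changes: ΔPIP = R × ΔV̇ = 8.5 × (1.0833 − 1.2333) = 8.5 × -0.15 = -1.275 cmH2O.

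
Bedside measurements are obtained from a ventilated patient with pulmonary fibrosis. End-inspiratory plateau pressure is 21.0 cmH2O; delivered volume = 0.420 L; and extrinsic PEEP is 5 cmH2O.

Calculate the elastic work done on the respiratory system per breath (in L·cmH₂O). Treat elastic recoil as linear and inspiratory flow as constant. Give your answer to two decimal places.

Elastic work ≈ ½ × (Pplat − PEEP) × Vt = 0.5 × (21.0 − 5) × 0.420 L = 0.5 × 16.0 × 0.420 = 3.36 L·cmH2O.

3.36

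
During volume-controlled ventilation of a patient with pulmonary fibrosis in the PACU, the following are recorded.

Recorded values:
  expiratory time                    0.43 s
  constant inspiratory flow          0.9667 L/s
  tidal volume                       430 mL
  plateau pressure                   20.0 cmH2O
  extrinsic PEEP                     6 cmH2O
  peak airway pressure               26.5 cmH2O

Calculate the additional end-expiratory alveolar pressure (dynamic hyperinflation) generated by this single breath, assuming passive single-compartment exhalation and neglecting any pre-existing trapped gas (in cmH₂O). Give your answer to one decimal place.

R = (PIP − Pplat)/V̇ = (26.5 − 20.0) / 0.9667 = 6.5/0.9667 = 6.724 cmH2O·s/L.
C = Vt/(Pplat − PEEP) = 430.0 / (20.0 − 6) = 430.0/14.0 = 30.714 mL/cmH2O.
τ = R × C = 6.724 × 0.03071 L/cmH2O = 0.2065 s.
Fraction remaining = e^(−Te/τ) = e^(−0.43/0.2065) = 0.1246; trapped volume = 430.0 × 0.1246 = 53.578 mL.
Additional alveolar pressure from trapping ≈ V_trapped / C = 53.578 / 30.714 = 1.744 cmH2O.

1.7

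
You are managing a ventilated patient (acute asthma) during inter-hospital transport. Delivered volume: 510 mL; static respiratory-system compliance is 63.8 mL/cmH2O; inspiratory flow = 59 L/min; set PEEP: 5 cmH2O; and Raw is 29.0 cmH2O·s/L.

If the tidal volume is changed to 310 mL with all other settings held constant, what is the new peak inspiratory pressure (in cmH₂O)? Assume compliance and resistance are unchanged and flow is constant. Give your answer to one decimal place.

Flow: 59 L/min ÷ 60 = 0.9833 L/s.
PIP = Vt/C + R·V̇ + PEEP (constant-flow equation of motion).
Only the elastic term changes: ΔPIP = ΔVt / C = (310 − 510) / 63.8 = -3.135 cmH2O.
Original PIP = 510/63.8 + 29.0×0.9833 + 5 = 41.509 cmH2O; new PIP = 41.509 + (-3.135) = 38.374 cmH2O.

38.4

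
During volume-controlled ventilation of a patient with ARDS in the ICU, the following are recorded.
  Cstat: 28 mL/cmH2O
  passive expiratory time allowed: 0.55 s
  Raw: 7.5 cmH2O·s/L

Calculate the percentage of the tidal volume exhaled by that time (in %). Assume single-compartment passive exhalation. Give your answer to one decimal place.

92.7

τ = R × C = 7.5 × 28 mL/cmH2O = 7.5 × 0.028 L/cmH2O = 0.21 s.
Passive exhalation: V(t)/V₀ = e^(−t/τ) = e^(−0.55/0.21) = 0.07287.
Fraction exhaled = 1 − 0.07287 = 0.9271 → 92.71%.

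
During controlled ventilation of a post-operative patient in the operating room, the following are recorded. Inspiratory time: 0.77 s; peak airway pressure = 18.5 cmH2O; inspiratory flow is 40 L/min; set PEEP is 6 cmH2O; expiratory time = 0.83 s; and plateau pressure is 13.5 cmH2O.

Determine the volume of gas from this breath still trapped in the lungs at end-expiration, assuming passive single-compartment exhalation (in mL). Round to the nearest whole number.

Flow: 40 L/min ÷ 60 = 0.6667 L/s.
Vt = flow × Ti = 0.6667 L/s × 0.77 s × 1000 mL/L = 513.36 mL.
R = (PIP − Pplat)/V̇ = (18.5 − 13.5) / 0.6667 = 5.0/0.6667 = 7.5 cmH2O·s/L.
C = Vt/(Pplat − PEEP) = 513.36 / (13.5 − 6) = 513.36/7.5 = 68.448 mL/cmH2O.
τ = R × C = 7.5 × 0.06845 L/cmH2O = 0.5134 s.
Fraction remaining = e^(−Te/τ) = e^(−0.83/0.5134) = 0.1986.
Trapped volume = 513.36 × 0.1986 = 101.95 mL.

102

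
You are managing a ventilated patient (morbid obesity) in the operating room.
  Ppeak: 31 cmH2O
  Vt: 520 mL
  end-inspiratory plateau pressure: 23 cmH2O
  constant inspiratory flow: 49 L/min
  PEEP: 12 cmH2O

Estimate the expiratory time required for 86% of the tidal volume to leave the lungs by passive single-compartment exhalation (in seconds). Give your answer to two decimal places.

Flow: 49 L/min ÷ 60 = 0.8167 L/s.
R = (PIP − Pplat)/V̇ = (31 − 23) / 0.8167 = 8.0/0.8167 = 9.796 cmH2O·s/L.
C = Vt/(Pplat − PEEP) = 520.0 / (23 − 12) = 520.0/11.0 = 47.273 mL/cmH2O.
τ = R × C = 9.796 × 0.04727 L/cmH2O = 0.4631 s.
t = −τ·ln(1 − 0.86) = −0.4631·ln(0.14) = 0.9105 s.

0.91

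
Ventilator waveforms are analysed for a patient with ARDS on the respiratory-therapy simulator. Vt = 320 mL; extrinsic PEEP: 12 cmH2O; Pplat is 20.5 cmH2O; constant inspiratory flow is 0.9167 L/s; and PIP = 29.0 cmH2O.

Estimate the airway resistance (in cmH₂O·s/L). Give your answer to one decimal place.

Raw = (PIP − Pplat) / flow = (29.0 − 20.5) / 0.9167 = 8.5 / 0.9167 = 9.272 cmH2O·s/L.

9.3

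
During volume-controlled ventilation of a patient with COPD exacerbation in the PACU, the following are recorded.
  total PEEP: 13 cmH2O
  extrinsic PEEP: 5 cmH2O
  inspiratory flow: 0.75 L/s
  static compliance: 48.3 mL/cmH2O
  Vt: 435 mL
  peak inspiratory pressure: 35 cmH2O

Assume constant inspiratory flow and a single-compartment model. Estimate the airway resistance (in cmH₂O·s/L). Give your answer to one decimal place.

Total PEEP = 13 cmH2O (set 5 + intrinsic 8); this is the baseline alveolar pressure.
Equation of motion (constant flow): PIP = Vt/C + R·V̇ + PEEP.
R·V̇ = PIP − Vt/C − PEEP = 35 − 435/48.3 − 13 = 35 − 9.006 − 13 = 12.994 cmH2O.
R = 12.994 / 0.75 = 17.325 cmH2O·s/L.

17.3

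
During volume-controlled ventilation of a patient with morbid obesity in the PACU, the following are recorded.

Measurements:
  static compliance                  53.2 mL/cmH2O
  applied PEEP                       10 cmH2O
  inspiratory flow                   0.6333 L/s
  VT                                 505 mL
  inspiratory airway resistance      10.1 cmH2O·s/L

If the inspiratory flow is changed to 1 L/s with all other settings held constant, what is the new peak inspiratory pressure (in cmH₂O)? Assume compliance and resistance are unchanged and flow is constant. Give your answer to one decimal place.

29.6

PIP = Vt/C + R·V̇ + PEEP (constant-flow equation of motion).
Only the resistive term changes: ΔPIP = R × ΔV̇ = 10.1 × (1 − 0.6333) = 10.1 × 0.3667 = 3.704 cmH2O.
Original PIP = 505/53.2 + 10.1×0.6333 + 10 = 25.889 cmH2O; new PIP = 25.889 + (3.704) = 29.593 cmH2O.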